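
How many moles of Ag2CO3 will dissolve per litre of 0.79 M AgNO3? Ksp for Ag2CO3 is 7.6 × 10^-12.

Ag2CO3(s) ⇌ 2 Ag^+(aq) + CO3^2-(aq)
Ksp = [Ag^+]^2[CO3^2-]
Let s = moles of Ag2CO3 that dissolve per litre. [Ag^+] = 0.79 + 2s ≈ 0.79, [CO3^2-] = s (since Ag^+ from AgNO3 dominates).
Ksp ≈ (0.79)^2 × s
s = 1.2 × 10^-11 M
Check: 2s = 2.4 × 10^-11 ≪ 0.79, so the approximation is valid.

s ≈ 1.2 x 10^-11 M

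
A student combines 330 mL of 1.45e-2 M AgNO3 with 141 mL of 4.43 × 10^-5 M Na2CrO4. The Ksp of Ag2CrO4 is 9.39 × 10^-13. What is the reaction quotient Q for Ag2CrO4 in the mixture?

1.37 × 10^-9

Total volume = 330 + 141 = 471 mL.
[Ag^+] = 1.45 x 10^-2 × (330/471) = 1.016 × 10^-2 M
[CrO4^2-] = 4.43 × 10^-5 × (141/471) = 1.326 × 10^-5 M
Ag2CrO4(s) <=> 2 Ag^+ + CrO4^2-, so Q = [Ag^+]^2[CrO4^2-]
Q = (1.016 x 10^-2)^2(1.326 × 10^-5) = 1.37 × 10^-9
Q > Ksp, so Ag2CrO4 will precipitate.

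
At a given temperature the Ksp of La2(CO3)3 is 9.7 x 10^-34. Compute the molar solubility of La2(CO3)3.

La2(CO3)3(s) ⇌ 2 La^3+(aq) + 3 CO3^2-(aq)
Ksp = [La^3+]^2[CO3^2-]^3
If s mol/L of La2(CO3)3 dissolves, [La^3+] = 2s and [CO3^2-] = 3s.
Substituting: Ksp = (2s)^2(3s)^3 = 108s^5
Solving, s = (9.7 x 10^-34/108)^(1/5) = 9.8 x 10^-8 M

9.8e-8 M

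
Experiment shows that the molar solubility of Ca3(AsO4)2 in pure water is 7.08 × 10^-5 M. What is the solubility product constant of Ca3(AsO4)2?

Ksp ≈ 1.92e-19

Ca3(AsO4)2(s) ⇌ 3 Ca^2+(aq) + 2 AsO4^3-(aq)
For each mole of Ca3(AsO4)2 that dissolves: [Ca^2+] = 3s, [AsO4^3-] = 2s.
Ksp = [Ca^2+]^3[AsO4^3-]^2
So Ksp = (3s)^3 × (2s)^2 = 108s^5
With s = 7.08 x 10^-5: Ksp = 1.92 x 10^-19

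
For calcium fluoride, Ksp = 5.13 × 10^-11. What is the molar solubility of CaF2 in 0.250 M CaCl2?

CaF2(s) ⇌ Ca^2+(aq) + 2 F^-(aq)
Ksp = [Ca^2+][F^-]^2
Let s = moles of CaF2 that dissolve per litre. [Ca^2+] = 0.250 + s ≈ 0.250, [F^-] = 2s (common-ion effect: Ca^2+ is already 0.250 M).
Ksp ≈ 0.250 × (2s)^2
s = 7.16 × 10^-6 M
Check: s = 7.2 × 10^-6 ≪ 0.250, so the approximation is valid.

7.16 × 10^-6 M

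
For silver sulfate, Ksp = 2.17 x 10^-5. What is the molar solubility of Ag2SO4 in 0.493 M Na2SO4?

Ag2SO4(s) ⇌ 2 Ag^+(aq) + SO4^2-(aq)
Ksp = [Ag^+]^2[SO4^2-]
If s mol/L dissolves here, [Ag^+] = 2s, [SO4^2-] = 0.493 + s ≈ 0.493 (common-ion effect: SO4^2- is already 0.493 M).
Ksp ≈ (2s)^2 × 0.493
s = 3.32 x 10^-3 M
Check: s = 3.3 × 10^-3 ≪ 0.493, so the approximation is valid.

s = 3.32 × 10^-3 M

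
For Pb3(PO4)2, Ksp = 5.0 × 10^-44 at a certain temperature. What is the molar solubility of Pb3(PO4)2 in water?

s = 8.6 × 10^-10 M

Pb3(PO4)2(s) ⇌ 3 Pb^2+(aq) + 2 PO4^3-(aq)
Ksp = [Pb^2+]^3[PO4^3-]^2
With molar solubility s: [Pb^2+] = 3s, [PO4^3-] = 2s.
Substituting: Ksp = (3s)^3(2s)^2 = 108s^5
Solving, s = (5.0 × 10^-44/108)^(1/5) = 8.6 x 10^-10 M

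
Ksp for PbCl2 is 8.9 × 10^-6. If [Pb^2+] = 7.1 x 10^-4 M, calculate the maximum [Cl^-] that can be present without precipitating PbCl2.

[Cl^-] ≈ 1.1e-1 M

PbCl2(s) ⇌ Pb^2+ + 2 Cl^-
Ksp = [Pb^2+][Cl^-]^2
Precipitation begins when Q = Ksp. With [Pb^2+] = 7.1 x 10^-4 M:
8.9 × 10^-6 = (7.1 x 10^-4) × [Cl^-]^2
[Cl^-] = (8.9 × 10^-6 / 7.1 × 10^-4)^(1/2) = 1.1 x 10^-1 M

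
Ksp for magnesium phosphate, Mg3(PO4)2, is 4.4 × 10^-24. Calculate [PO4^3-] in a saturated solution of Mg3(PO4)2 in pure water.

Mg3(PO4)2(s) ⇌ 3 Mg^2+(aq) + 2 PO4^3-(aq)
Ksp = [Mg^2+]^3[PO4^3-]^2
With molar solubility s: [Mg^2+] = 3s, [PO4^3-] = 2s.
Substituting: Ksp = (3s)^3(2s)^2 = 108s^5
s^5 = 4.4 × 10^-24 / 108, so s = 8.36 × 10^-6 M
[PO4^3-] = 2s = 1.7 × 10^-5 M

[PO4^3-] = 1.7 × 10^-5 M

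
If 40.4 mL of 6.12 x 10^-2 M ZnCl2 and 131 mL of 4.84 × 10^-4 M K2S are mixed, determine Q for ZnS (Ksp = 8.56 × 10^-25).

Total volume = 40.4 + 131 = 171.4 mL.
[Zn^2+] = 6.12 × 10^-2 × (40.4/171.4) = 1.443 × 10^-2 M
[S^2-] = 4.84 × 10^-4 × (131/171.4) = 3.699 × 10^-4 M
ZnS(s) ⇌ Zn^2+ + S^2-, so Q = [Zn^2+][S^2-]
Q = (1.443 × 10^-2)(3.699 × 10^-4) = 5.34 × 10^-6
Q > Ksp, so ZnS will precipitate.

5.34 × 10^-6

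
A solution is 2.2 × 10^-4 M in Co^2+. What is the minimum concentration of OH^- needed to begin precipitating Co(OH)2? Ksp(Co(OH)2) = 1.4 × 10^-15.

[OH^-] = 2.5e-6 M

Co(OH)2(s) ⇌ Co^2+ + 2 OH^-
Ksp = [Co^2+][OH^-]^2
Precipitation begins when Q = Ksp. With [Co^2+] = 2.2 × 10^-4 M:
1.4 × 10^-15 = (2.2 × 10^-4) × [OH^-]^2
[OH^-] = (1.4 × 10^-15 / 2.2 x 10^-4)^(1/2) = 2.5 x 10^-6 M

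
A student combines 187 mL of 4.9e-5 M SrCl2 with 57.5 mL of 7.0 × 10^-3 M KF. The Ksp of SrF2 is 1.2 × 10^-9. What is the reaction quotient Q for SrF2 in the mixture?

Q = 1.0 × 10^-10

Total volume = 187 + 57.5 = 244.5 mL.
[Sr^2+] = 4.9 × 10^-5 × (187/244.5) = 3.75 × 10^-5 M
[F^-] = 7.0 × 10^-3 × (57.5/244.5) = 1.65 × 10^-3 M
SrF2(s) ⇌ Sr^2+(aq) + 2 F^-(aq), so Q = [Sr^2+][F^-]^2
Q = (3.75 x 10^-5)(1.65 × 10^-3)^2 = 1.0 x 10^-10
Q < Ksp, so no precipitate of SrF2 forms.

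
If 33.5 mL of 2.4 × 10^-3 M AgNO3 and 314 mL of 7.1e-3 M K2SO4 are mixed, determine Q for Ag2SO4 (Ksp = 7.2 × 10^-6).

Q = 3.4e-10

Total volume = 33.5 + 314 = 347.5 mL.
[Ag^+] = 2.4 × 10^-3 × (33.5/347.5) = 2.31 × 10^-4 M
[SO4^2-] = 7.1 × 10^-3 × (314/347.5) = 6.42 x 10^-3 M
Ag2SO4(s) ⇌ 2 Ag^+ + SO4^2-, so Q = [Ag^+]^2[SO4^2-]
Q = (2.31 × 10^-4)^2(6.42 × 10^-3) = 3.4 × 10^-10
Q < Ksp, so no precipitate of Ag2SO4 forms.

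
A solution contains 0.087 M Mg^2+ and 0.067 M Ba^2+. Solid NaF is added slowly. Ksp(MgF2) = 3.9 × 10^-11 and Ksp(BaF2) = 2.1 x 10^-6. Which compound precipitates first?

Each salt begins to precipitate when Q = Ksp, i.e. when [F^-] reaches its threshold.
For MgF2: 3.9 × 10^-11 = 0.087 × [F^-]^2  ⇒  [F^-] = 2.1 × 10^-5 M.
For BaF2: 2.1 x 10^-6 = 0.067 × [F^-]^2  ⇒  [F^-] = 5.6 × 10^-3 M.
The salt with the lower threshold [F^-] precipitates first: MgF2.

MgF2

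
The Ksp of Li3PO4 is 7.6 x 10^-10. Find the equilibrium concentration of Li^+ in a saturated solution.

[Li^+] = 6.9 x 10^-3 M

Li3PO4(s) ⇌ 3 Li^+(aq) + PO4^3-(aq)
Ksp = [Li^+]^3[PO4^3-]
If s mol/L of Li3PO4 dissolves, [Li^+] = 3s and [PO4^3-] = s.
So Ksp = (3s)^3 × s = 27s^4
Solving, s = (7.6 x 10^-10/27)^(1/4) = 2.30 × 10^-3 M
[Li^+] = 3s = 6.9 × 10^-3 M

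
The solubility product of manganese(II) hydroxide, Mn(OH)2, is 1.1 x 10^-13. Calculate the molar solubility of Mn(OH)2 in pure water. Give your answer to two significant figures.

Mn(OH)2(s) <=> Mn^2+ + 2 OH^-
Ksp = [Mn^2+][OH^-]^2
For each mole of Mn(OH)2 that dissolves: [Mn^2+] = s, [OH^-] = 2s.
Substituting: Ksp = s(2s)^2 = 4s^3
s^3 = 1.1 x 10^-13 / 4, so s = 3.0 x 10^-5 M

s = 3.0 x 10^-5 M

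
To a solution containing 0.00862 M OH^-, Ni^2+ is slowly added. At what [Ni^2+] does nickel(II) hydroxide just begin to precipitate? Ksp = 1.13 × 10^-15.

Ni(OH)2(s) ⇌ Ni^2+ + 2 OH^-
Ksp = [Ni^2+][OH^-]^2
Precipitation begins when Q = Ksp. With [OH^-] = 0.00862 M:
1.13 × 10^-15 = (0.00862)^2 × [Ni^2+]
[Ni^2+] = (1.13 × 10^-15 / 7.430 x 10^-5) = 1.52 × 10^-11 M

1.52 × 10^-11 M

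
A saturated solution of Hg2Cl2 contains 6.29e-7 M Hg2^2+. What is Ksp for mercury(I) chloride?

Hg2Cl2(s) ⇌ Hg2^2+(aq) + 2 Cl^-(aq)
Stoichiometry gives [Cl^-] = (2/1)[Hg2^2+] = 1.258 × 10^-6 M.
Ksp = [Hg2^2+][Cl^-]^2
Ksp = 6.29 x 10^-7 × (1.258 × 10^-6)^2 = 9.95 × 10^-19

Ksp ≈ 9.95 × 10^-19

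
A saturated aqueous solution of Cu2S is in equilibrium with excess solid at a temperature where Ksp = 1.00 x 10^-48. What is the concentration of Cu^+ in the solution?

Cu2S(s) ⇌ 2 Cu^+ + S^2-
Ksp = [Cu^+]^2[S^2-]
For each mole of Cu2S that dissolves: [Cu^+] = 2s, [S^2-] = s.
So Ksp = (2s)^2 × s = 4s^3
Solving, s = (1.00 x 10^-48/4)^(1/3) = 6.300 × 10^-17 M
[Cu^+] = 2s = 1.26 x 10^-16 M

[Cu^+] = 1.26e-16 M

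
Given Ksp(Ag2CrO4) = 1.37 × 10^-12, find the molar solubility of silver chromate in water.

s ≈ 7.00 x 10^-5 M

Ag2CrO4(s) <=> 2 Ag^+ + CrO4^2-
Ksp = [Ag^+]^2[CrO4^2-]
Let s = molar solubility. Then [Ag^+] = 2s and [CrO4^2-] = s.
So Ksp = (2s)^2 × s = 4s^3
s^3 = 1.37 × 10^-12 / 4, so s = 7.00 x 10^-5 M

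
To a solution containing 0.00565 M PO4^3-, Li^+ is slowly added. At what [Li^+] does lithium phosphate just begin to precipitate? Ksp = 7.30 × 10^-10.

Li3PO4(s) ⇌ 3 Li^+ + PO4^3-
Ksp = [Li^+]^3[PO4^3-]
Precipitation begins when Q = Ksp. With [PO4^3-] = 0.00565 M:
7.30 × 10^-10 = (0.00565) × [Li^+]^3
[Li^+] = (7.30 × 10^-10 / 5.65 × 10^-3)^(1/3) = 5.06 × 10^-3 M

5.06e-3 M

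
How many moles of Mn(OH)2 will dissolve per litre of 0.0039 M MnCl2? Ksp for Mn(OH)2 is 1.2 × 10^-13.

Mn(OH)2(s) ⇌ Mn^2+ + 2 OH^-
Ksp = [Mn^2+][OH^-]^2
Let s be the molar solubility in this solution. [Mn^2+] = 0.0039 + s ≈ 0.0039, [OH^-] = 2s (since Mn^2+ from MnCl2 dominates).
Ksp ≈ 0.0039 × (2s)^2
s = 2.8 x 10^-6 M
Check: s = 2.8 x 10^-6 ≪ 0.0039, so the approximation is valid.

s ≈ 2.8e-6 M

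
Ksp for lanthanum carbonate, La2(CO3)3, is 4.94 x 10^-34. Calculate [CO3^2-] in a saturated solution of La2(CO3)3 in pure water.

[CO3^2-] = 2.57e-7 M

La2(CO3)3(s) ⇌ 2 La^3+(aq) + 3 CO3^2-(aq)
Ksp = [La^3+]^2[CO3^2-]^3
Let s = molar solubility. Then [La^3+] = 2s and [CO3^2-] = 3s.
So Ksp = (2s)^2 × (3s)^3 = 108s^5
s = (4.94 x 10^-34 / 108)^(1/5) = 8.552 × 10^-8 M
[CO3^2-] = 3s = 2.57 × 10^-7 M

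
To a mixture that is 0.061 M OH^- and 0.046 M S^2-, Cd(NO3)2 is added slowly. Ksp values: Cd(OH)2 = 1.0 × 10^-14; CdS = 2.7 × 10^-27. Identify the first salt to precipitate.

Each salt begins to precipitate when Q = Ksp, i.e. when [Cd^2+] reaches its threshold.
For Cd(OH)2: 1.0 × 10^-14 = (0.061)^2 × [Cd^2+]  ⇒  [Cd^2+] = 2.7 × 10^-12 M.
For CdS: 2.7 × 10^-27 = 0.046 × [Cd^2+]  ⇒  [Cd^2+] = 5.9 × 10^-26 M.
The salt with the lower threshold [Cd^2+] precipitates first: CdS.

CdS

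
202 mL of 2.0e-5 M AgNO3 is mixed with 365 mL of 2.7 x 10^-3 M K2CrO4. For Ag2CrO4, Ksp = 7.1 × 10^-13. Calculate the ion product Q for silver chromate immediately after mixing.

Total volume = 202 + 365 = 567 mL.
[Ag^+] = 2.0 × 10^-5 × (202/567) = 7.13 x 10^-6 M
[CrO4^2-] = 2.7 × 10^-3 × (365/567) = 1.74 × 10^-3 M
Ag2CrO4(s) ⇌ 2 Ag^+ + CrO4^2-, so Q = [Ag^+]^2[CrO4^2-]
Q = (7.13 x 10^-6)^2(1.74 x 10^-3) = 8.8 x 10^-14
Q < Ksp, so no precipitate of Ag2CrO4 forms.

Q = 8.8e-14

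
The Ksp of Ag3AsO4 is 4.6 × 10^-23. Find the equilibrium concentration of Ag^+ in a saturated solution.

Ag3AsO4(s) ⇌ 3 Ag^+ + AsO4^3-
Ksp = [Ag^+]^3[AsO4^3-]
For each mole of Ag3AsO4 that dissolves: [Ag^+] = 3s, [AsO4^3-] = s.
Ksp = (3s)^3s = 27s^4
s^4 = 4.6 × 10^-23 / 27, so s = 1.14 × 10^-6 M
[Ag^+] = 3s = 3.4 × 10^-6 M

[Ag^+] = 3.4e-6 M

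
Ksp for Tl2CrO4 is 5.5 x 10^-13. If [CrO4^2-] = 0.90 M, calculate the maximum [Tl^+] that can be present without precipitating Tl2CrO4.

Tl2CrO4(s) ⇌ 2 Tl^+(aq) + CrO4^2-(aq)
Ksp = [Tl^+]^2[CrO4^2-]
Precipitation begins when Q = Ksp. With [CrO4^2-] = 0.90 M:
5.5 x 10^-13 = (0.90) × [Tl^+]^2
[Tl^+] = (5.5 x 10^-13 / 9.0 x 10^-1)^(1/2) = 7.8 × 10^-7 M

7.8e-7 M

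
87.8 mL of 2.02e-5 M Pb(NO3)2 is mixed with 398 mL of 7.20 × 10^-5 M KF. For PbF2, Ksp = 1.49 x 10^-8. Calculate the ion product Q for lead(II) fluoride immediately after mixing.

Total volume = 87.8 + 398 = 485.8 mL.
[Pb^2+] = 2.02 x 10^-5 × (87.8/485.8) = 3.651 × 10^-6 M
[F^-] = 7.20 × 10^-5 × (398/485.8) = 5.899 × 10^-5 M
PbF2(s) <=> Pb^2+(aq) + 2 F^-(aq), so Q = [Pb^2+][F^-]^2
Q = (3.651 × 10^-6)(5.899 × 10^-5)^2 = 1.27 × 10^-14
Q < Ksp, so no precipitate of PbF2 forms.

1.27 × 10^-14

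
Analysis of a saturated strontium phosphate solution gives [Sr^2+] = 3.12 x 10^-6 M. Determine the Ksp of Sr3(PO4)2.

Sr3(PO4)2(s) <=> 3 Sr^2+(aq) + 2 PO4^3-(aq)
Stoichiometry gives [PO4^3-] = (2/3)[Sr^2+] = 2.080 x 10^-6 M.
Ksp = [Sr^2+]^3[PO4^3-]^2
Ksp = (3.12 × 10^-6)^3 × (2.080 × 10^-6)^2 = 1.31 x 10^-28

Ksp ≈ 1.31e-28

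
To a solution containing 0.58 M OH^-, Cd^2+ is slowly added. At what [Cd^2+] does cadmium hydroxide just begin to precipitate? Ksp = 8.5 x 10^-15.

[Cd^2+] = 2.5e-14 M

Cd(OH)2(s) ⇌ Cd^2+ + 2 OH^-
Ksp = [Cd^2+][OH^-]^2
Precipitation begins when Q = Ksp. With [OH^-] = 0.58 M:
8.5 x 10^-15 = (0.58)^2 × [Cd^2+]
[Cd^2+] = (8.5 x 10^-15 / 3.36 x 10^-1) = 2.5 × 10^-14 M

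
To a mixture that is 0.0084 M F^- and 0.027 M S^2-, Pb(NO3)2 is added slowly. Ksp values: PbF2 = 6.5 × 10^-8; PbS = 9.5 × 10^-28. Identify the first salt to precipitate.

Each salt begins to precipitate when Q = Ksp, i.e. when [Pb^2+] reaches its threshold.
For PbF2: 6.5 × 10^-8 = (0.0084)^2 × [Pb^2+]  ⇒  [Pb^2+] = 9.2 × 10^-4 M.
For PbS: 9.5 × 10^-28 = 0.027 × [Pb^2+]  ⇒  [Pb^2+] = 3.5 x 10^-26 M.
The salt with the lower threshold [Pb^2+] precipitates first: PbS.

PbS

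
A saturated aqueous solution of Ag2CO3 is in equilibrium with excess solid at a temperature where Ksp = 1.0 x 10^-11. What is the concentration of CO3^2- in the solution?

Ag2CO3(s) ⇌ 2 Ag^+ + CO3^2-
Ksp = [Ag^+]^2[CO3^2-]
With molar solubility s: [Ag^+] = 2s, [CO3^2-] = s.
Ksp = (2s)^2s = 4s^3
s = (1.0 x 10^-11 / 4)^(1/3) = 1.36 × 10^-4 M
[CO3^2-] = s = 1.4 × 10^-4 M

[CO3^2-] = 1.4 x 10^-4 M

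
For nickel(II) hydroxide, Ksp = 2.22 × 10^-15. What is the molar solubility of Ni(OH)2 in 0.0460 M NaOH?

Ni(OH)2(s) <=> Ni^2+ + 2 OH^-
Ksp = [Ni^2+][OH^-]^2
Let s = moles of Ni(OH)2 that dissolve per litre. [Ni^2+] = s, [OH^-] = 0.0460 + 2s ≈ 0.0460 (Ksp is small, so little additional dissolves).
Ksp ≈ s × (0.0460)^2
s = 1.05 × 10^-12 M
Check: 2s = 2.1 × 10^-12 ≪ 0.0460, so the approximation is valid.

s = 1.05 x 10^-12 M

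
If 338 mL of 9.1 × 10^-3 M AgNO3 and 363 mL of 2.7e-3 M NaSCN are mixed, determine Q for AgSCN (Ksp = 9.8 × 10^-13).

Total volume = 338 + 363 = 701 mL.
[Ag^+] = 9.1 x 10^-3 × (338/701) = 4.39 × 10^-3 M
[SCN^-] = 2.7 x 10^-3 × (363/701) = 1.40 x 10^-3 M
AgSCN(s) ⇌ Ag^+ + SCN^-, so Q = [Ag^+][SCN^-]
Q = (4.39 x 10^-3)(1.40 × 10^-3) = 6.1 × 10^-6
Q > Ksp, so AgSCN will precipitate.

6.1e-6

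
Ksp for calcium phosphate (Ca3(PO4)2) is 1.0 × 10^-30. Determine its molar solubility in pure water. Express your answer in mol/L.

3.9e-7 M

Ca3(PO4)2(s) <=> 3 Ca^2+(aq) + 2 PO4^3-(aq)
Ksp = [Ca^2+]^3[PO4^3-]^2
If s mol/L of Ca3(PO4)2 dissolves, [Ca^2+] = 3s and [PO4^3-] = 2s.
So Ksp = (3s)^3 × (2s)^2 = 108s^5
s^5 = 1.0 × 10^-30 / 108, so s = 3.9 x 10^-7 M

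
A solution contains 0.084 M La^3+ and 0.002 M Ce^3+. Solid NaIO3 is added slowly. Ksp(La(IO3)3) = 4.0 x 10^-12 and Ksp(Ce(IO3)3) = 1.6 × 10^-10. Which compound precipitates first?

Each salt begins to precipitate when Q = Ksp, i.e. when [IO3^-] reaches its threshold.
For La(IO3)3: 4.0 x 10^-12 = 0.084 × [IO3^-]^3  ⇒  [IO3^-] = 3.6 × 10^-4 M.
For Ce(IO3)3: 1.6 × 10^-10 = 0.002 × [IO3^-]^3  ⇒  [IO3^-] = 4.3 x 10^-3 M.
The salt with the lower threshold [IO3^-] precipitates first: La(IO3)3.

La(IO3)3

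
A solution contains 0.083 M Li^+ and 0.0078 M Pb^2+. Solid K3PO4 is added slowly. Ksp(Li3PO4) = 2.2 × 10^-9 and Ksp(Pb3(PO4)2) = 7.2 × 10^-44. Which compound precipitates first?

Precipitation of each salt starts when its ion product equals its Ksp.
For Li3PO4: 2.2 × 10^-9 = (0.083)^3 × [PO4^3-]  ⇒  [PO4^3-] = 3.8 × 10^-6 M.
For Pb3(PO4)2: 7.2 × 10^-44 = (0.0078)^3 × [PO4^3-]^2  ⇒  [PO4^3-] = 3.9 x 10^-19 M.
The salt with the lower threshold [PO4^3-] precipitates first: Pb3(PO4)2.

Pb3(PO4)2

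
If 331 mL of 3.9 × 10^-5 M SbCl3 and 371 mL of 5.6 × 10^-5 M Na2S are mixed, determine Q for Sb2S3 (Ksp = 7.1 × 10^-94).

Total volume = 331 + 371 = 702 mL.
[Sb^3+] = 3.9 × 10^-5 × (331/702) = 1.84 × 10^-5 M
[S^2-] = 5.6 × 10^-5 × (371/702) = 2.96 × 10^-5 M
Sb2S3(s) ⇌ 2 Sb^3+(aq) + 3 S^2-(aq), so Q = [Sb^3+]^2[S^2-]^3
Q = (1.84 × 10^-5)^2(2.96 x 10^-5)^3 = 8.8 × 10^-24
Q > Ksp, so Sb2S3 will precipitate.

8.8 × 10^-24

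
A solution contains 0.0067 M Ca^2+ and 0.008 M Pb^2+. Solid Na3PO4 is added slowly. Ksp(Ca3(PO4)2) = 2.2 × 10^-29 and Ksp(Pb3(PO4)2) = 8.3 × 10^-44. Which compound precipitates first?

Pb3(PO4)2

Precipitation of each salt starts when its ion product equals its Ksp.
For Ca3(PO4)2: 2.2 × 10^-29 = (0.0067)^3 × [PO4^3-]^2  ⇒  [PO4^3-] = 8.6 × 10^-12 M.
For Pb3(PO4)2: 8.3 × 10^-44 = (0.008)^3 × [PO4^3-]^2  ⇒  [PO4^3-] = 4.0 × 10^-19 M.
The salt with the lower threshold [PO4^3-] precipitates first: Pb3(PO4)2.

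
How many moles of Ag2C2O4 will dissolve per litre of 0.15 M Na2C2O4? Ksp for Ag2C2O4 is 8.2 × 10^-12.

Ag2C2O4(s) ⇌ 2 Ag^+(aq) + C2O4^2-(aq)
Ksp = [Ag^+]^2[C2O4^2-]
If s mol/L dissolves here, [Ag^+] = 2s, [C2O4^2-] = 0.15 + s ≈ 0.15 (Ksp is small, so little additional dissolves).
Ksp ≈ (2s)^2 × 0.15
s = 3.7 × 10^-6 M
Check: s = 3.7 x 10^-6 ≪ 0.15, so the approximation is valid.

s ≈ 3.7 x 10^-6 M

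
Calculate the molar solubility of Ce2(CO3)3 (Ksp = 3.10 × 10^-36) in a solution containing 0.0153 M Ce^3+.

s = 7.89 x 10^-12 M

Ce2(CO3)3(s) ⇌ 2 Ce^3+(aq) + 3 CO3^2-(aq)
Ksp = [Ce^3+]^2[CO3^2-]^3
Let s = moles of Ce2(CO3)3 that dissolve per litre. [Ce^3+] = 0.0153 + 2s ≈ 0.0153, [CO3^2-] = 3s (Ksp is small, so little additional dissolves).
Ksp ≈ (0.0153)^2 × (3s)^3
s = 7.89 × 10^-12 M
Check: 2s = 1.6 × 10^-11 ≪ 0.0153, so the approximation is valid.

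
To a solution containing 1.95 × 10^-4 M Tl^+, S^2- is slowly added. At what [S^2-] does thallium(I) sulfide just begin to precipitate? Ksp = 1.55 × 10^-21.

[S^2-] = 4.08 x 10^-14 M

Tl2S(s) ⇌ 2 Tl^+(aq) + S^2-(aq)
Ksp = [Tl^+]^2[S^2-]
Precipitation begins when Q = Ksp. With [Tl^+] = 1.95 × 10^-4 M:
1.55 × 10^-21 = (1.95 × 10^-4)^2 × [S^2-]
[S^2-] = (1.55 × 10^-21 / 3.803 × 10^-8) = 4.08 × 10^-14 M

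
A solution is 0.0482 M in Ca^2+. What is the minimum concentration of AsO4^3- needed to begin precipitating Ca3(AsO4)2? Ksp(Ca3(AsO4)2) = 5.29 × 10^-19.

[AsO4^3-] ≈ 6.87e-8 M

Ca3(AsO4)2(s) ⇌ 3 Ca^2+(aq) + 2 AsO4^3-(aq)
Ksp = [Ca^2+]^3[AsO4^3-]^2
Precipitation begins when Q = Ksp. With [Ca^2+] = 0.0482 M:
5.29 × 10^-19 = (0.0482)^3 × [AsO4^3-]^2
[AsO4^3-] = (5.29 × 10^-19 / 1.120 × 10^-4)^(1/2) = 6.87 × 10^-8 M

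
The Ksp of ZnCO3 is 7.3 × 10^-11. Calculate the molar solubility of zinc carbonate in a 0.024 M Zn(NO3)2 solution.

s ≈ 3.0 × 10^-9 M

ZnCO3(s) ⇌ Zn^2+(aq) + CO3^2-(aq)
Ksp = [Zn^2+][CO3^2-]
If s mol/L dissolves here, [Zn^2+] = 0.024 + s ≈ 0.024, [CO3^2-] = s (since Zn^2+ from Zn(NO3)2 dominates).
Ksp ≈ 0.024 × s
s = 3.0 x 10^-9 M
Check: s = 3.0 x 10^-9 ≪ 0.024, so the approximation is valid.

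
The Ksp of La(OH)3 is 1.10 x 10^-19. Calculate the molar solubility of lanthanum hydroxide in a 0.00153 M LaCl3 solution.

s = 1.39 × 10^-6 M

La(OH)3(s) ⇌ La^3+ + 3 OH^-
Ksp = [La^3+][OH^-]^3
If s mol/L dissolves here, [La^3+] = 0.00153 + s ≈ 0.00153, [OH^-] = 3s (since La^3+ from LaCl3 dominates).
Ksp ≈ 0.00153 × (3s)^3
s = 1.39 x 10^-6 M
Check: s = 1.4 x 10^-6 ≪ 0.00153, so the approximation is valid.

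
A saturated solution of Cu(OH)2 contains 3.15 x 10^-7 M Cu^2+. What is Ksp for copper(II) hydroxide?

Ksp ≈ 1.25e-19

Cu(OH)2(s) ⇌ Cu^2+(aq) + 2 OH^-(aq)
Stoichiometry gives [OH^-] = (2/1)[Cu^2+] = 6.300 x 10^-7 M.
Ksp = [Cu^2+][OH^-]^2
Ksp = 3.15 x 10^-7 × (6.300 × 10^-7)^2 = 1.25 × 10^-19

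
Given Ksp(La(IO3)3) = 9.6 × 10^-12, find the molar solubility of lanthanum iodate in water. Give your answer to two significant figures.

s = 7.7 × 10^-4 M

La(IO3)3(s) ⇌ La^3+ + 3 IO3^-
Ksp = [La^3+][IO3^-]^3
With molar solubility s: [La^3+] = s, [IO3^-] = 3s.
So Ksp = s × (3s)^3 = 27s^4
s = (9.6 × 10^-12 / 27)^(1/4) = 7.7 × 10^-4 M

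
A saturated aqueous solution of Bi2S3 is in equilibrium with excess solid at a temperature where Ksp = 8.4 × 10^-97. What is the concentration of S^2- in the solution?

7.2 × 10^-20 M

Bi2S3(s) ⇌ 2 Bi^3+(aq) + 3 S^2-(aq)
Ksp = [Bi^3+]^2[S^2-]^3
Let s = molar solubility. Then [Bi^3+] = 2s and [S^2-] = 3s.
Substituting: Ksp = (2s)^2(3s)^3 = 108s^5
Solving, s = (8.4 × 10^-97/108)^(1/5) = 2.39 x 10^-20 M
[S^2-] = 3s = 7.2 x 10^-20 M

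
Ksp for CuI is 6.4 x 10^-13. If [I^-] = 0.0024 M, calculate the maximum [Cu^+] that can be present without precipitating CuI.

CuI(s) ⇌ Cu^+ + I^-
Ksp = [Cu^+][I^-]
Precipitation begins when Q = Ksp. With [I^-] = 0.0024 M:
6.4 x 10^-13 = (0.0024) × [Cu^+]
[Cu^+] = (6.4 x 10^-13 / 2.4 × 10^-3) = 2.7 x 10^-10 M

[Cu^+] = 2.7e-10 M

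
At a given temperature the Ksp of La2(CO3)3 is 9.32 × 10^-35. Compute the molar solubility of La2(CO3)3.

s = 6.13 × 10^-8 M

La2(CO3)3(s) <=> 2 La^3+ + 3 CO3^2-
Ksp = [La^3+]^2[CO3^2-]^3
If s mol/L of La2(CO3)3 dissolves, [La^3+] = 2s and [CO3^2-] = 3s.
Substituting: Ksp = (2s)^2(3s)^3 = 108s^5
s = (9.32 × 10^-35 / 108)^(1/5) = 6.13 × 10^-8 M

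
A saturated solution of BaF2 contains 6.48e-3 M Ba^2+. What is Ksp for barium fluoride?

BaF2(s) ⇌ Ba^2+ + 2 F^-
Stoichiometry gives [F^-] = (2/1)[Ba^2+] = 1.296 × 10^-2 M.
Ksp = [Ba^2+][F^-]^2
Ksp = 6.48 x 10^-3 × (1.296 × 10^-2)^2 = 1.09 × 10^-6

1.09e-6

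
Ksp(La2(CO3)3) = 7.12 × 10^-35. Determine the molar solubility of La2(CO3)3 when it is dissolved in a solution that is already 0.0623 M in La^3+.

La2(CO3)3(s) <=> 2 La^3+ + 3 CO3^2-
Ksp = [La^3+]^2[CO3^2-]^3
Let s = moles of La2(CO3)3 that dissolve per litre. [La^3+] = 0.0623 + 2s ≈ 0.0623, [CO3^2-] = 3s (common-ion effect: La^3+ is already 0.0623 M).
Ksp ≈ (0.0623)^2 × (3s)^3
s = 8.79 × 10^-12 M
Check: 2s = 1.8 × 10^-11 ≪ 0.0623, so the approximation is valid.

s ≈ 8.79 x 10^-12 M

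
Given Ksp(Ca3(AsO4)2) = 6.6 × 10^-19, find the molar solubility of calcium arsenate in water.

Ca3(AsO4)2(s) ⇌ 3 Ca^2+ + 2 AsO4^3-
Ksp = [Ca^2+]^3[AsO4^3-]^2
If s mol/L of Ca3(AsO4)2 dissolves, [Ca^2+] = 3s and [AsO4^3-] = 2s.
Ksp = (3s)^3(2s)^2 = 108s^5
s = (6.6 × 10^-19 / 108)^(1/5) = 9.1 x 10^-5 M

s ≈ 9.1 x 10^-5 M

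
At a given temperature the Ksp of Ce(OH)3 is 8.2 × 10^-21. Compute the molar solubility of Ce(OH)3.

s = 4.2 x 10^-6 M

Ce(OH)3(s) ⇌ Ce^3+ + 3 OH^-
Ksp = [Ce^3+][OH^-]^3
If s mol/L of Ce(OH)3 dissolves, [Ce^3+] = s and [OH^-] = 3s.
Ksp = s(3s)^3 = 27s^4
s^4 = 8.2 × 10^-21 / 27, so s = 4.2 × 10^-6 M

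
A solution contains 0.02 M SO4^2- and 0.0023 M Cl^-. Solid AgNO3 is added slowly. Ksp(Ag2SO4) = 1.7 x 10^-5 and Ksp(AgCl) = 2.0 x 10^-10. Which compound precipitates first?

AgCl

Each salt begins to precipitate when Q = Ksp, i.e. when [Ag^+] reaches its threshold.
For Ag2SO4: 1.7 x 10^-5 = 0.02 × [Ag^+]^2  ⇒  [Ag^+] = 2.9 x 10^-2 M.
For AgCl: 2.0 x 10^-10 = 0.0023 × [Ag^+]  ⇒  [Ag^+] = 8.7 × 10^-8 M.
The salt with the lower threshold [Ag^+] precipitates first: AgCl.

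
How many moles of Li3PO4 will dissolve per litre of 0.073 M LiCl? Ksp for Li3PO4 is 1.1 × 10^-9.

Li3PO4(s) ⇌ 3 Li^+(aq) + PO4^3-(aq)
Ksp = [Li^+]^3[PO4^3-]
Let s be the molar solubility in this solution. [Li^+] = 0.073 + 3s ≈ 0.073, [PO4^3-] = s (common-ion effect: Li^+ is already 0.073 M).
Ksp ≈ (0.073)^3 × s
s = 2.8 × 10^-6 M
Check: 3s = 8.5 × 10^-6 ≪ 0.073, so the approximation is valid.

s = 2.8 x 10^-6 M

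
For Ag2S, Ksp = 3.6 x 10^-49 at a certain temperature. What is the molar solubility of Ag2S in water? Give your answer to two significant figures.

Ag2S(s) ⇌ 2 Ag^+ + S^2-
Ksp = [Ag^+]^2[S^2-]
For each mole of Ag2S that dissolves: [Ag^+] = 2s, [S^2-] = s.
Substituting: Ksp = (2s)^2s = 4s^3
s = (3.6 x 10^-49 / 4)^(1/3) = 4.5 x 10^-17 M

s = 4.5 × 10^-17 M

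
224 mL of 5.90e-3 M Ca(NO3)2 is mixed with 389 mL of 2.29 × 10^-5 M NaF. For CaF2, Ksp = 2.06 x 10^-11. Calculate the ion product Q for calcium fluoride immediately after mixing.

Q ≈ 4.55 × 10^-13

Total volume = 224 + 389 = 613 mL.
[Ca^2+] = 5.90 × 10^-3 × (224/613) = 2.156 × 10^-3 M
[F^-] = 2.29 × 10^-5 × (389/613) = 1.453 x 10^-5 M
CaF2(s) ⇌ Ca^2+(aq) + 2 F^-(aq), so Q = [Ca^2+][F^-]^2
Q = (2.156 x 10^-3)(1.453 x 10^-5)^2 = 4.55 x 10^-13
Q < Ksp, so no precipitate of CaF2 forms.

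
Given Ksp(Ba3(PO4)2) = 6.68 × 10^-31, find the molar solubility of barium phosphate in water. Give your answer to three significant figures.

Ba3(PO4)2(s) <=> 3 Ba^2+(aq) + 2 PO4^3-(aq)
Ksp = [Ba^2+]^3[PO4^3-]^2
If s mol/L of Ba3(PO4)2 dissolves, [Ba^2+] = 3s and [PO4^3-] = 2s.
Substituting: Ksp = (3s)^3(2s)^2 = 108s^5
s^5 = 6.68 × 10^-31 / 108, so s = 3.62 x 10^-7 M

s ≈ 3.62 x 10^-7 M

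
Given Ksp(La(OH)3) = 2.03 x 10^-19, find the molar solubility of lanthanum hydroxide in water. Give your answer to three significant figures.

9.31e-6 M

La(OH)3(s) ⇌ La^3+(aq) + 3 OH^-(aq)
Ksp = [La^3+][OH^-]^3
Let s = molar solubility. Then [La^3+] = s and [OH^-] = 3s.
Ksp = s(3s)^3 = 27s^4
s^4 = 2.03 x 10^-19 / 27, so s = 9.31 × 10^-6 M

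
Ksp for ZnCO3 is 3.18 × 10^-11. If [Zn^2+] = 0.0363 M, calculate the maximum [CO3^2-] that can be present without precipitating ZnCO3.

ZnCO3(s) ⇌ Zn^2+(aq) + CO3^2-(aq)
Ksp = [Zn^2+][CO3^2-]
Precipitation begins when Q = Ksp. With [Zn^2+] = 0.0363 M:
3.18 × 10^-11 = (0.0363) × [CO3^2-]
[CO3^2-] = (3.18 × 10^-11 / 3.63 x 10^-2) = 8.76 × 10^-10 M

8.76e-10 M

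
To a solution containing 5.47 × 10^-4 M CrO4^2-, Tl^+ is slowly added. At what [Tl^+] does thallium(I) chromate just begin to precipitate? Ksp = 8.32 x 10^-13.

[Tl^+] ≈ 3.90 x 10^-5 M

Tl2CrO4(s) <=> 2 Tl^+(aq) + CrO4^2-(aq)
Ksp = [Tl^+]^2[CrO4^2-]
Precipitation begins when Q = Ksp. With [CrO4^2-] = 5.47 × 10^-4 M:
8.32 x 10^-13 = (5.47 × 10^-4) × [Tl^+]^2
[Tl^+] = (8.32 x 10^-13 / 5.47 × 10^-4)^(1/2) = 3.90 x 10^-5 M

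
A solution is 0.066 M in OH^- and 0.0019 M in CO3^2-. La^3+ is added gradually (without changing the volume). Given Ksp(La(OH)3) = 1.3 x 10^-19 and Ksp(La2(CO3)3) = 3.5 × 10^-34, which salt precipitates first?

La(OH)3

Each salt begins to precipitate when Q = Ksp, i.e. when [La^3+] reaches its threshold.
For La(OH)3: 1.3 x 10^-19 = (0.066)^3 × [La^3+]  ⇒  [La^3+] = 4.5 × 10^-16 M.
For La2(CO3)3: 3.5 × 10^-34 = (0.0019)^3 × [La^3+]^2  ⇒  [La^3+] = 2.3 × 10^-13 M.
The salt with the lower threshold [La^3+] precipitates first: La(OH)3.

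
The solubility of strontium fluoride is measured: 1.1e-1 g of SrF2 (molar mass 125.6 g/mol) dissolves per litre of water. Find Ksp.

Molar solubility s = (1.1 x 10^-1 g/L) / (125.6 g/mol) = 8.76 × 10^-4 M.
SrF2(s) ⇌ Sr^2+(aq) + 2 F^-(aq)
With molar solubility s: [Sr^2+] = s, [F^-] = 2s.
Ksp = [Sr^2+][F^-]^2
Substituting: Ksp = s(2s)^2 = 4s^3
With s = 8.76 × 10^-4: Ksp = 2.7 × 10^-9

2.7e-9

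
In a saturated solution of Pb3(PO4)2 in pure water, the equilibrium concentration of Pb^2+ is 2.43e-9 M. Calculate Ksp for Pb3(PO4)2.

Pb3(PO4)2(s) ⇌ 3 Pb^2+ + 2 PO4^3-
Stoichiometry gives [PO4^3-] = (2/3)[Pb^2+] = 1.620 × 10^-9 M.
Ksp = [Pb^2+]^3[PO4^3-]^2
Ksp = (2.43 x 10^-9)^3 × (1.620 × 10^-9)^2 = 3.77 × 10^-44

Ksp ≈ 3.77 x 10^-44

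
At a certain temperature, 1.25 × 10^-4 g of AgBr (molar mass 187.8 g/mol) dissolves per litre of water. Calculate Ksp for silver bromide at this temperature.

4.43 × 10^-13

Molar solubility s = (1.25 × 10^-4 g/L) / (187.8 g/mol) = 6.656 × 10^-7 M.
AgBr(s) ⇌ Ag^+(aq) + Br^-(aq)
With molar solubility s: [Ag^+] = s, [Br^-] = s.
Ksp = [Ag^+][Br^-]
Ksp = s × s = s^2
Ksp = (6.656 × 10^-7)^2 = 4.43 x 10^-13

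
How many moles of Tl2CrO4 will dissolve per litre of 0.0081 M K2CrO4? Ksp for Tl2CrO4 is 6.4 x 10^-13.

Tl2CrO4(s) <=> 2 Tl^+ + CrO4^2-
Ksp = [Tl^+]^2[CrO4^2-]
If s mol/L dissolves here, [Tl^+] = 2s, [CrO4^2-] = 0.0081 + s ≈ 0.0081 (common-ion effect: CrO4^2- is already 0.0081 M).
Ksp ≈ (2s)^2 × 0.0081
s = 4.4 x 10^-6 M
Check: s = 4.4 x 10^-6 ≪ 0.0081, so the approximation is valid.

s ≈ 4.4e-6 M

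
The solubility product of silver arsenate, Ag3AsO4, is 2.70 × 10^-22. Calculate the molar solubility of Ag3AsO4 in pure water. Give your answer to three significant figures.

Ag3AsO4(s) ⇌ 3 Ag^+(aq) + AsO4^3-(aq)
Ksp = [Ag^+]^3[AsO4^3-]
For each mole of Ag3AsO4 that dissolves: [Ag^+] = 3s, [AsO4^3-] = s.
Ksp = (3s)^3s = 27s^4
s^4 = 2.70 × 10^-22 / 27, so s = 1.78 × 10^-6 M

s = 1.78 x 10^-6 M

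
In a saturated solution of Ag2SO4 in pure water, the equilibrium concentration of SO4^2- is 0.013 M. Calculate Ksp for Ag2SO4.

Ksp ≈ 8.8e-6

Ag2SO4(s) ⇌ 2 Ag^+ + SO4^2-
Stoichiometry gives [Ag^+] = (2/1)[SO4^2-] = 2.60 × 10^-2 M.
Ksp = [Ag^+]^2[SO4^2-]
Ksp = (2.60 × 10^-2)^2 × 1.3 x 10^-2 = 8.8 × 10^-6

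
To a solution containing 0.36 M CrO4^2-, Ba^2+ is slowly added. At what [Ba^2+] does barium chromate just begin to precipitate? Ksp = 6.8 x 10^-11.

[Ba^2+] = 1.9 × 10^-10 M

BaCrO4(s) ⇌ Ba^2+(aq) + CrO4^2-(aq)
Ksp = [Ba^2+][CrO4^2-]
Precipitation begins when Q = Ksp. With [CrO4^2-] = 0.36 M:
6.8 x 10^-11 = (0.36) × [Ba^2+]
[Ba^2+] = (6.8 x 10^-11 / 3.6 x 10^-1) = 1.9 × 10^-10 M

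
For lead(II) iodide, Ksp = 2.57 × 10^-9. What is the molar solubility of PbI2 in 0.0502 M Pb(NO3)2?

PbI2(s) ⇌ Pb^2+ + 2 I^-
Ksp = [Pb^2+][I^-]^2
If s mol/L dissolves here, [Pb^2+] = 0.0502 + s ≈ 0.0502, [I^-] = 2s (common-ion effect: Pb^2+ is already 0.0502 M).
Ksp ≈ 0.0502 × (2s)^2
s = 1.13 x 10^-4 M
Check: s = 1.1 × 10^-4 ≪ 0.0502, so the approximation is valid.

s = 1.13 × 10^-4 M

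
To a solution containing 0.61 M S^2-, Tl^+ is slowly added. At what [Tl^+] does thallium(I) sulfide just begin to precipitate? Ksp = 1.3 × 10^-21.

4.6 × 10^-11 M

Tl2S(s) <=> 2 Tl^+ + S^2-
Ksp = [Tl^+]^2[S^2-]
Precipitation begins when Q = Ksp. With [S^2-] = 0.61 M:
1.3 × 10^-21 = (0.61) × [Tl^+]^2
[Tl^+] = (1.3 × 10^-21 / 6.1 x 10^-1)^(1/2) = 4.6 × 10^-11 M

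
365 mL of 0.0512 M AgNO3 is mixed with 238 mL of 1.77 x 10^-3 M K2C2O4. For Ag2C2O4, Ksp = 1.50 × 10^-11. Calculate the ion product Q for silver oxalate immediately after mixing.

6.71 × 10^-7

Total volume = 365 + 238 = 603 mL.
[Ag^+] = 5.12 x 10^-2 × (365/603) = 3.099 × 10^-2 M
[C2O4^2-] = 1.77 x 10^-3 × (238/603) = 6.986 × 10^-4 M
Ag2C2O4(s) ⇌ 2 Ag^+ + C2O4^2-, so Q = [Ag^+]^2[C2O4^2-]
Q = (3.099 × 10^-2)^2(6.986 × 10^-4) = 6.71 x 10^-7
Q > Ksp, so Ag2C2O4 will precipitate.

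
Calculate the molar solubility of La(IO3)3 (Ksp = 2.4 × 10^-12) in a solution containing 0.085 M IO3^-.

3.9 x 10^-9 M

La(IO3)3(s) ⇌ La^3+ + 3 IO3^-
Ksp = [La^3+][IO3^-]^3
Let s be the molar solubility in this solution. [La^3+] = s, [IO3^-] = 0.085 + 3s ≈ 0.085 (Ksp is small, so little additional dissolves).
Ksp ≈ s × (0.085)^3
s = 3.9 × 10^-9 M
Check: 3s = 1.2 × 10^-8 ≪ 0.085, so the approximation is valid.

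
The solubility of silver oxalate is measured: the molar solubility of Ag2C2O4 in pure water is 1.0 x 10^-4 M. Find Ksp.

Ag2C2O4(s) <=> 2 Ag^+ + C2O4^2-
For each mole of Ag2C2O4 that dissolves: [Ag^+] = 2s, [C2O4^2-] = s.
Ksp = [Ag^+]^2[C2O4^2-]
So Ksp = (2s)^2 × s = 4s^3
With s = 1.0 x 10^-4: Ksp = 4.0 × 10^-12

4.0 x 10^-12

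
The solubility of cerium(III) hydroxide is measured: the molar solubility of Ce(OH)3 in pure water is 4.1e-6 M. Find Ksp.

Ksp = 7.6 x 10^-21

Ce(OH)3(s) ⇌ Ce^3+ + 3 OH^-
If s mol/L of Ce(OH)3 dissolves, [Ce^3+] = s and [OH^-] = 3s.
Ksp = [Ce^3+][OH^-]^3
Substituting: Ksp = s(3s)^3 = 27s^4
Ksp = 27 × (4.1 x 10^-6)^4 = 7.6 × 10^-21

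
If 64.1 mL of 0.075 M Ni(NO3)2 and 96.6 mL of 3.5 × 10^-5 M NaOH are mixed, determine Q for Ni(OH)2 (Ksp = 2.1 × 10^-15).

Q = 1.3e-11

Total volume = 64.1 + 96.6 = 160.7 mL.
[Ni^2+] = 7.5 × 10^-2 × (64.1/160.7) = 2.99 x 10^-2 M
[OH^-] = 3.5 × 10^-5 × (96.6/160.7) = 2.10 x 10^-5 M
Ni(OH)2(s) ⇌ Ni^2+(aq) + 2 OH^-(aq), so Q = [Ni^2+][OH^-]^2
Q = (2.99 × 10^-2)(2.10 x 10^-5)^2 = 1.3 × 10^-11
Q > Ksp, so Ni(OH)2 will precipitate.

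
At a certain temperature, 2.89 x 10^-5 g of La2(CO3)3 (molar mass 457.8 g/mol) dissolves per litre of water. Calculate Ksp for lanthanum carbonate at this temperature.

1.08e-34

Molar solubility s = (2.89 × 10^-5 g/L) / (457.8 g/mol) = 6.313 x 10^-8 M.
La2(CO3)3(s) ⇌ 2 La^3+(aq) + 3 CO3^2-(aq)
Let s = molar solubility. Then [La^3+] = 2s and [CO3^2-] = 3s.
Ksp = [La^3+]^2[CO3^2-]^3
So Ksp = (2s)^2 × (3s)^3 = 108s^5
Ksp = 108 × (6.313 x 10^-8)^5 = 1.08 x 10^-34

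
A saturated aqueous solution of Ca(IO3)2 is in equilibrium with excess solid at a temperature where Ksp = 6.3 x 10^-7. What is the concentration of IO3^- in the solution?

[IO3^-] ≈ 1.1 x 10^-2 M

Ca(IO3)2(s) <=> Ca^2+(aq) + 2 IO3^-(aq)
Ksp = [Ca^2+][IO3^-]^2
For each mole of Ca(IO3)2 that dissolves: [Ca^2+] = s, [IO3^-] = 2s.
So Ksp = s × (2s)^2 = 4s^3
s = (6.3 x 10^-7 / 4)^(1/3) = 5.40 x 10^-3 M
[IO3^-] = 2s = 1.1 × 10^-2 M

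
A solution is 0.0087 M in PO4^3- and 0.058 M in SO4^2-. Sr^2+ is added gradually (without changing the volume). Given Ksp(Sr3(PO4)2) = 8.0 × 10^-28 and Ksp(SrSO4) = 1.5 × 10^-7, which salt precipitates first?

Sr3(PO4)2

Precipitation of each salt starts when its ion product equals its Ksp.
For Sr3(PO4)2: 8.0 × 10^-28 = (0.0087)^2 × [Sr^2+]^3  ⇒  [Sr^2+] = 2.2 x 10^-8 M.
For SrSO4: 1.5 × 10^-7 = 0.058 × [Sr^2+]  ⇒  [Sr^2+] = 2.6 × 10^-6 M.
The salt with the lower threshold [Sr^2+] precipitates first: Sr3(PO4)2.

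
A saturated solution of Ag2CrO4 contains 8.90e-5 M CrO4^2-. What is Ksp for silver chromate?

Ag2CrO4(s) <=> 2 Ag^+ + CrO4^2-
Stoichiometry gives [Ag^+] = (2/1)[CrO4^2-] = 1.780 x 10^-4 M.
Ksp = [Ag^+]^2[CrO4^2-]
Ksp = (1.780 × 10^-4)^2 × 8.90 × 10^-5 = 2.82 × 10^-12

Ksp = 2.82e-12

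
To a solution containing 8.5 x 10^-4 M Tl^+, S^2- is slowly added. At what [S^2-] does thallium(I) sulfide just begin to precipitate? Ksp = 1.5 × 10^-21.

Tl2S(s) ⇌ 2 Tl^+(aq) + S^2-(aq)
Ksp = [Tl^+]^2[S^2-]
Precipitation begins when Q = Ksp. With [Tl^+] = 8.5 x 10^-4 M:
1.5 × 10^-21 = (8.5 x 10^-4)^2 × [S^2-]
[S^2-] = (1.5 × 10^-21 / 7.23 × 10^-7) = 2.1 x 10^-15 M

[S^2-] = 2.1 x 10^-15 M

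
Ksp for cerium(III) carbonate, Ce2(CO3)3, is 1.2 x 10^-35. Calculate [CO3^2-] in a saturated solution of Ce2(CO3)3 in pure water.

Ce2(CO3)3(s) ⇌ 2 Ce^3+(aq) + 3 CO3^2-(aq)
Ksp = [Ce^3+]^2[CO3^2-]^3
With molar solubility s: [Ce^3+] = 2s, [CO3^2-] = 3s.
Ksp = (2s)^2(3s)^3 = 108s^5
Solving, s = (1.2 x 10^-35/108)^(1/5) = 4.07 x 10^-8 M
[CO3^2-] = 3s = 1.2 × 10^-7 M

[CO3^2-] ≈ 1.2 × 10^-7 M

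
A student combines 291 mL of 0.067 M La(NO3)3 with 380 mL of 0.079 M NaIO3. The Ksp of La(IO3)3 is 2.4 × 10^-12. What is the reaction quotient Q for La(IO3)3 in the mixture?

Total volume = 291 + 380 = 671 mL.
[La^3+] = 6.7 × 10^-2 × (291/671) = 2.91 × 10^-2 M
[IO3^-] = 7.9 × 10^-2 × (380/671) = 4.47 x 10^-2 M
La(IO3)3(s) <=> La^3+ + 3 IO3^-, so Q = [La^3+][IO3^-]^3
Q = (2.91 × 10^-2)(4.47 × 10^-2)^3 = 2.6 × 10^-6
Q > Ksp, so La(IO3)3 will precipitate.

Q ≈ 2.6 × 10^-6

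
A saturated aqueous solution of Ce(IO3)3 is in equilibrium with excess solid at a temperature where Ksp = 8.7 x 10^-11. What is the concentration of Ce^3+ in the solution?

1.3e-3 M

Ce(IO3)3(s) ⇌ Ce^3+ + 3 IO3^-
Ksp = [Ce^3+][IO3^-]^3
For each mole of Ce(IO3)3 that dissolves: [Ce^3+] = s, [IO3^-] = 3s.
So Ksp = s × (3s)^3 = 27s^4
s = (8.7 x 10^-11 / 27)^(1/4) = 1.34 x 10^-3 M
[Ce^3+] = s = 1.3 × 10^-3 M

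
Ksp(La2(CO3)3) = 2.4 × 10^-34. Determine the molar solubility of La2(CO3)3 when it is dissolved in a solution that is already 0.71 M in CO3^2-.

La2(CO3)3(s) <=> 2 La^3+ + 3 CO3^2-
Ksp = [La^3+]^2[CO3^2-]^3
If s mol/L dissolves here, [La^3+] = 2s, [CO3^2-] = 0.71 + 3s ≈ 0.71 (common-ion effect: CO3^2- is already 0.71 M).
Ksp ≈ (2s)^2 × (0.71)^3
s = 1.3 × 10^-17 M
Check: 3s = 3.9 x 10^-17 ≪ 0.71, so the approximation is valid.

s ≈ 1.3 x 10^-17 M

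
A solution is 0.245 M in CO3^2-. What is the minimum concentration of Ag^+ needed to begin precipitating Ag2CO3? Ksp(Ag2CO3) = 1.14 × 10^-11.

Ag2CO3(s) <=> 2 Ag^+ + CO3^2-
Ksp = [Ag^+]^2[CO3^2-]
Precipitation begins when Q = Ksp. With [CO3^2-] = 0.245 M:
1.14 × 10^-11 = (0.245) × [Ag^+]^2
[Ag^+] = (1.14 × 10^-11 / 2.45 x 10^-1)^(1/2) = 6.82 × 10^-6 M

[Ag^+] = 6.82 × 10^-6 M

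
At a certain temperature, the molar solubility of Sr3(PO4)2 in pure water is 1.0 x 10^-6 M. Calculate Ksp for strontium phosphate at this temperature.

Sr3(PO4)2(s) ⇌ 3 Sr^2+(aq) + 2 PO4^3-(aq)
Let s = molar solubility. Then [Sr^2+] = 3s and [PO4^3-] = 2s.
Ksp = [Sr^2+]^3[PO4^3-]^2
Substituting: Ksp = (3s)^3(2s)^2 = 108s^5
With s = 1.0 × 10^-6: Ksp = 1.1 x 10^-28

1.1 x 10^-28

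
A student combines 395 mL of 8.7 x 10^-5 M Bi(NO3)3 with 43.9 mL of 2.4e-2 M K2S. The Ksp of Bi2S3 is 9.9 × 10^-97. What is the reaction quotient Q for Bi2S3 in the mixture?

Q ≈ 8.5 x 10^-17

Total volume = 395 + 43.9 = 438.9 mL.
[Bi^3+] = 8.7 × 10^-5 × (395/438.9) = 7.83 x 10^-5 M
[S^2-] = 2.4 × 10^-2 × (43.9/438.9) = 2.40 x 10^-3 M
Bi2S3(s) ⇌ 2 Bi^3+ + 3 S^2-, so Q = [Bi^3+]^2[S^2-]^3
Q = (7.83 × 10^-5)^2(2.40 × 10^-3)^3 = 8.5 × 10^-17
Q > Ksp, so Bi2S3 will precipitate.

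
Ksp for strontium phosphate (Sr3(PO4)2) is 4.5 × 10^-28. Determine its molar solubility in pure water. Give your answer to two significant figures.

Sr3(PO4)2(s) ⇌ 3 Sr^2+ + 2 PO4^3-
Ksp = [Sr^2+]^3[PO4^3-]^2
Let s = molar solubility. Then [Sr^2+] = 3s and [PO4^3-] = 2s.
So Ksp = (3s)^3 × (2s)^2 = 108s^5
s^5 = 4.5 × 10^-28 / 108, so s = 1.3 x 10^-6 M

s ≈ 1.3 x 10^-6 M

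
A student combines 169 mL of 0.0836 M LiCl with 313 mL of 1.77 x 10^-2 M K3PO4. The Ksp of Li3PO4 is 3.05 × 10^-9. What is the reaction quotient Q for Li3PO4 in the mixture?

Q = 2.89 x 10^-7

Total volume = 169 + 313 = 482 mL.
[Li^+] = 8.36 × 10^-2 × (169/482) = 2.931 × 10^-2 M
[PO4^3-] = 1.77 × 10^-2 × (313/482) = 1.149 x 10^-2 M
Li3PO4(s) ⇌ 3 Li^+(aq) + PO4^3-(aq), so Q = [Li^+]^3[PO4^3-]
Q = (2.931 x 10^-2)^3(1.149 × 10^-2) = 2.89 × 10^-7
Q > Ksp, so Li3PO4 will precipitate.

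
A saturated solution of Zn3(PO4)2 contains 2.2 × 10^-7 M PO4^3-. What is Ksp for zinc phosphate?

Ksp = 1.7 x 10^-33

Zn3(PO4)2(s) <=> 3 Zn^2+(aq) + 2 PO4^3-(aq)
Stoichiometry gives [Zn^2+] = (3/2)[PO4^3-] = 3.30 x 10^-7 M.
Ksp = [Zn^2+]^3[PO4^3-]^2
Ksp = (3.30 x 10^-7)^3 × (2.2 × 10^-7)^2 = 1.7 x 10^-33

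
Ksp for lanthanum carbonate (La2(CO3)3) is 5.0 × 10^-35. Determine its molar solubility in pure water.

La2(CO3)3(s) ⇌ 2 La^3+ + 3 CO3^2-
Ksp = [La^3+]^2[CO3^2-]^3
If s mol/L of La2(CO3)3 dissolves, [La^3+] = 2s and [CO3^2-] = 3s.
Ksp = (2s)^2(3s)^3 = 108s^5
s^5 = 5.0 × 10^-35 / 108, so s = 5.4 × 10^-8 M

s ≈ 5.4 × 10^-8 M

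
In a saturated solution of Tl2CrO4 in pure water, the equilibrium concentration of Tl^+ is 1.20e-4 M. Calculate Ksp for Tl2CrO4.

Tl2CrO4(s) <=> 2 Tl^+ + CrO4^2-
Stoichiometry gives [CrO4^2-] = (1/2)[Tl^+] = 6.000 × 10^-5 M.
Ksp = [Tl^+]^2[CrO4^2-]
Ksp = (1.20 × 10^-4)^2 × 6.000 x 10^-5 = 8.64 x 10^-13

8.64e-13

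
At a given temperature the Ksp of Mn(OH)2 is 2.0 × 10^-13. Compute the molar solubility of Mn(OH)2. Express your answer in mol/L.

Mn(OH)2(s) ⇌ Mn^2+ + 2 OH^-
Ksp = [Mn^2+][OH^-]^2
With molar solubility s: [Mn^2+] = s, [OH^-] = 2s.
Substituting: Ksp = s(2s)^2 = 4s^3
s = (2.0 × 10^-13 / 4)^(1/3) = 3.7 x 10^-5 M

s = 3.7e-5 M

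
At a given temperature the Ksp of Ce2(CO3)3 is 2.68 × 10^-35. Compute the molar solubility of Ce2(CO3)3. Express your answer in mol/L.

4.77 × 10^-8 M

Ce2(CO3)3(s) ⇌ 2 Ce^3+(aq) + 3 CO3^2-(aq)
Ksp = [Ce^3+]^2[CO3^2-]^3
With molar solubility s: [Ce^3+] = 2s, [CO3^2-] = 3s.
Substituting: Ksp = (2s)^2(3s)^3 = 108s^5
s = (2.68 × 10^-35 / 108)^(1/5) = 4.77 × 10^-8 M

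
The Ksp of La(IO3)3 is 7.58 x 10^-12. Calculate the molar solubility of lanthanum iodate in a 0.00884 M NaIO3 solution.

1.10 x 10^-5 M

La(IO3)3(s) <=> La^3+ + 3 IO3^-
Ksp = [La^3+][IO3^-]^3
Let s = moles of La(IO3)3 that dissolve per litre. [La^3+] = s, [IO3^-] = 0.00884 + 3s ≈ 0.00884 (Ksp is small, so little additional dissolves).
Ksp ≈ s × (0.00884)^3
s = 1.10 x 10^-5 M
Check: 3s = 3.3 × 10^-5 ≪ 0.00884, so the approximation is valid.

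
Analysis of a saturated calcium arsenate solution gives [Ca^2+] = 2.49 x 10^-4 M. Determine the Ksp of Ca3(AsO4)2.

Ca3(AsO4)2(s) <=> 3 Ca^2+ + 2 AsO4^3-
Stoichiometry gives [AsO4^3-] = (2/3)[Ca^2+] = 1.660 × 10^-4 M.
Ksp = [Ca^2+]^3[AsO4^3-]^2
Ksp = (2.49 x 10^-4)^3 × (1.660 × 10^-4)^2 = 4.25 x 10^-19

Ksp ≈ 4.25e-19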